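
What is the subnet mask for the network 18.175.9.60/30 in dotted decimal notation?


/30 means 30 network bits, 2 host bits
Binary: 11111111111111111111111111111100
Mask: 255.255.255.252


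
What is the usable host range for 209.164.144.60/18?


Network: 209.164.128.0
Broadcast: 209.164.191.255
First usable = network + 1
Last usable = broadcast - 1
Range: 209.164.128.1 to 209.164.191.254


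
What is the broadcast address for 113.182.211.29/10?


Network: 113.128.0.0/10
Host bits = 22
Set all host bits to 1:
Broadcast: 113.191.255.255


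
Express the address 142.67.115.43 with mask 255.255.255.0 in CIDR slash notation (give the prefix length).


Binary: 11111111.11111111.11111111.00000000
Count leading 1s
Prefix: /24


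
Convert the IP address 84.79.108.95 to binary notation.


84 = 01010100
79 = 01001111
108 = 01101100
95 = 01011111
Binary: 01010100.01001111.01101100.01011111


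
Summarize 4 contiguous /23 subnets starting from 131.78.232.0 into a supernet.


Original prefix: /23
Number of subnets: 4 = 2^2
New prefix = 23 - 2 = 21
Supernet: 131.78.232.0/21


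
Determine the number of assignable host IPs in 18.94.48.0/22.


Host bits = 32 - 22 = 10
Total addresses = 2^10 = 1024
Usable = total - 2 (network and broadcast)
Usable hosts: 1022


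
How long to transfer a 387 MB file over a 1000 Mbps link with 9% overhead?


Effective throughput = 1000 * (1 - 9/100) = 910 Mbps
File size in Mb = 387 * 8 = 3096 Mb
Time = 3096 / 910
Time = 3.4022 seconds


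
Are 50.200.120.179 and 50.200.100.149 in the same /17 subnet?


Mask: 255.255.128.0
50.200.120.179 AND mask = 50.200.0.0
50.200.100.149 AND mask = 50.200.0.0
Yes, same subnet (50.200.0.0)


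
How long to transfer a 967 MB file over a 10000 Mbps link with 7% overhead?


Effective throughput = 10000 * (1 - 7/100) = 9300 Mbps
File size in Mb = 967 * 8 = 7736 Mb
Time = 7736 / 9300
Time = 0.8318 seconds


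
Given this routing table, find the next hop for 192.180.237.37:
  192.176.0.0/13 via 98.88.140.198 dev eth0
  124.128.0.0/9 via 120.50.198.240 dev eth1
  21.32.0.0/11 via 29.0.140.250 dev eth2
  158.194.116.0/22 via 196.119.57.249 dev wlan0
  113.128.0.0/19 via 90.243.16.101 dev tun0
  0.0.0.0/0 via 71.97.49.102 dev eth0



Longest prefix match for 192.180.237.37:
  /13 192.176.0.0: MATCH
  /9 124.128.0.0: no
  /11 21.32.0.0: no
  /22 158.194.116.0: no
  /19 113.128.0.0: no
  /0 0.0.0.0: MATCH
Selected: next-hop 98.88.140.198 via eth0 (matched /13)


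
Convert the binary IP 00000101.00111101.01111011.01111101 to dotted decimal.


00000101 = 5
00111101 = 61
01111011 = 123
01111101 = 125
IP: 5.61.123.125


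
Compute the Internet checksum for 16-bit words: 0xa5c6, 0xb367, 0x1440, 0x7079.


Sum all words (with carry folding):
+ 0xa5c6 = 0xa5c6
+ 0xb367 = 0x592e
+ 0x1440 = 0x6d6e
+ 0x7079 = 0xdde7
One's complement: ~0xdde7
Checksum = 0x2218


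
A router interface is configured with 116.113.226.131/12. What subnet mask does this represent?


/12 means 12 network bits, 20 host bits
Binary: 11111111111100000000000000000000
Mask: 255.240.0.0


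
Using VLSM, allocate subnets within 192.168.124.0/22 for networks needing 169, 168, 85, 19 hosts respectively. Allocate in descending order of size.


169 hosts -> /24 (254 usable): 192.168.124.0/24
168 hosts -> /24 (254 usable): 192.168.125.0/24
85 hosts -> /25 (126 usable): 192.168.126.0/25
19 hosts -> /27 (30 usable): 192.168.126.128/27
Allocation: 192.168.124.0/24 (169 hosts, 254 usable); 192.168.125.0/24 (168 hosts, 254 usable); 192.168.126.0/25 (85 hosts, 126 usable); 192.168.126.128/27 (19 hosts, 30 usable)


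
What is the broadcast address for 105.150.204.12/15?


Network: 105.150.0.0/15
Host bits = 17
Set all host bits to 1:
Broadcast: 105.151.255.255


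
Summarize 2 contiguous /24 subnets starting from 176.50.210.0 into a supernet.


Original prefix: /24
Number of subnets: 2 = 2^1
New prefix = 24 - 1 = 23
Supernet: 176.50.210.0/23


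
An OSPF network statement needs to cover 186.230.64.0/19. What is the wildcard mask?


Subnet mask: 255.255.224.0
Wildcard = 255.255.255.255 - subnet mask
255 - 255 = 0
255 - 255 = 0
255 - 224 = 31
255 - 0 = 255
Wildcard: 0.0.31.255


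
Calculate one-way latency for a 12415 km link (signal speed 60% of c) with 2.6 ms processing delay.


Speed = 0.6 * 3e5 km/s = 180000 km/s
Propagation delay = 12415 / 180000 = 0.069 s = 68.9722 ms
Processing delay = 2.6 ms
Total one-way latency = 71.5722 ms


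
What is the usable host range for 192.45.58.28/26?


Network: 192.45.58.0
Broadcast: 192.45.58.63
First usable = network + 1
Last usable = broadcast - 1
Range: 192.45.58.1 to 192.45.58.62


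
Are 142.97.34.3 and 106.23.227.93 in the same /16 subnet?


Mask: 255.255.0.0
142.97.34.3 AND mask = 142.97.0.0
106.23.227.93 AND mask = 106.23.0.0
No, different subnets (142.97.0.0 vs 106.23.0.0)


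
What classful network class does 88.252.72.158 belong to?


First octet: 88
Binary: 01011000
0xxxxxxx -> Class A (1-126)
Class A, default mask 255.0.0.0 (/8)


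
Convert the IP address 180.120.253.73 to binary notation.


180 = 10110100
120 = 01111000
253 = 11111101
73 = 01001001
Binary: 10110100.01111000.11111101.01001001


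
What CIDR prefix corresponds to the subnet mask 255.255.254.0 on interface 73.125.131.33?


Binary: 11111111.11111111.11111110.00000000
Count leading 1s
Prefix: /23


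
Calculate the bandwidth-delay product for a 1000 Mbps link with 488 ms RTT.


BDP = bandwidth * RTT
= 1000 Mbps * 488 ms
= 1000 * 1e6 * 488 / 1000 bits
= 488000000 bits
= 61000000 bytes
= 59570.3125 KB
BDP = 488000000 bits (61000000 bytes)


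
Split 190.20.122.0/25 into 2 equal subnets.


New prefix = 25 + 1 = 26
Each subnet has 64 addresses
  190.20.122.0/26
  190.20.122.64/26
Subnets: 190.20.122.0/26, 190.20.122.64/26


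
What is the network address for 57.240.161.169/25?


IP:   00111001.11110000.10100001.10101001
Mask: 11111111.11111111.11111111.10000000
AND operation:
Net:  00111001.11110000.10100001.10000000
Network: 57.240.161.128/25


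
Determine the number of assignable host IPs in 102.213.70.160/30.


Host bits = 32 - 30 = 2
Total addresses = 2^2 = 4
Usable = total - 2 (network and broadcast)
Usable hosts: 2


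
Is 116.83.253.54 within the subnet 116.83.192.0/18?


Subnet network: 116.83.192.0
Test IP AND mask: 116.83.192.0
Yes, 116.83.253.54 is in 116.83.192.0/18


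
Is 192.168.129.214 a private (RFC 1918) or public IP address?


RFC 1918 private ranges:
  10.0.0.0/8 (10.0.0.0 - 10.255.255.255)
  172.16.0.0/12 (172.16.0.0 - 172.31.255.255)
  192.168.0.0/16 (192.168.0.0 - 192.168.255.255)
Private (in 192.168.0.0/16)


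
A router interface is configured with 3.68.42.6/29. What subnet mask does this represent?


/29 means 29 network bits, 3 host bits
Binary: 11111111111111111111111111111000
Mask: 255.255.255.248


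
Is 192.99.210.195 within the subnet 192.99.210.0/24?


Subnet network: 192.99.210.0
Test IP AND mask: 192.99.210.0
Yes, 192.99.210.195 is in 192.99.210.0/24


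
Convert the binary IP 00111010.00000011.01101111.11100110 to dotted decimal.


00111010 = 58
00000011 = 3
01101111 = 111
11100110 = 230
IP: 58.3.111.230


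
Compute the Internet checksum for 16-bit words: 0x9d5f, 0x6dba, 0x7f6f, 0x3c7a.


Sum all words (with carry folding):
+ 0x9d5f = 0x9d5f
+ 0x6dba = 0x0b1a
+ 0x7f6f = 0x8a89
+ 0x3c7a = 0xc703
One's complement: ~0xc703
Checksum = 0x38fc


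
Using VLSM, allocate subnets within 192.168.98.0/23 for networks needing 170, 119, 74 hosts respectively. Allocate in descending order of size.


170 hosts -> /24 (254 usable): 192.168.98.0/24
119 hosts -> /25 (126 usable): 192.168.99.0/25
74 hosts -> /25 (126 usable): 192.168.99.128/25
Allocation: 192.168.98.0/24 (170 hosts, 254 usable); 192.168.99.0/25 (119 hosts, 126 usable); 192.168.99.128/25 (74 hosts, 126 usable)


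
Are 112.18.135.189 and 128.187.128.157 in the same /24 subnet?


Mask: 255.255.255.0
112.18.135.189 AND mask = 112.18.135.0
128.187.128.157 AND mask = 128.187.128.0
No, different subnets (112.18.135.0 vs 128.187.128.0)


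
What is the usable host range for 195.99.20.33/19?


Network: 195.99.0.0
Broadcast: 195.99.31.255
First usable = network + 1
Last usable = broadcast - 1
Range: 195.99.0.1 to 195.99.31.254


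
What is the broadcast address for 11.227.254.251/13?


Network: 11.224.0.0/13
Host bits = 19
Set all host bits to 1:
Broadcast: 11.231.255.255


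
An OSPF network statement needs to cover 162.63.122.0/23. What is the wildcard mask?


Subnet mask: 255.255.254.0
Wildcard = 255.255.255.255 - subnet mask
255 - 255 = 0
255 - 255 = 0
255 - 254 = 1
255 - 0 = 255
Wildcard: 0.0.1.255


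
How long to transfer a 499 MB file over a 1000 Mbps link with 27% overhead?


Effective throughput = 1000 * (1 - 27/100) = 730 Mbps
File size in Mb = 499 * 8 = 3992 Mb
Time = 3992 / 730
Time = 5.4685 seconds


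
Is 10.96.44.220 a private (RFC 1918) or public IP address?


RFC 1918 private ranges:
  10.0.0.0/8 (10.0.0.0 - 10.255.255.255)
  172.16.0.0/12 (172.16.0.0 - 172.31.255.255)
  192.168.0.0/16 (192.168.0.0 - 192.168.255.255)
Private (in 10.0.0.0/8)


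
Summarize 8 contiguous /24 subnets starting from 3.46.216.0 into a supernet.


Original prefix: /24
Number of subnets: 8 = 2^3
New prefix = 24 - 3 = 21
Supernet: 3.46.216.0/21


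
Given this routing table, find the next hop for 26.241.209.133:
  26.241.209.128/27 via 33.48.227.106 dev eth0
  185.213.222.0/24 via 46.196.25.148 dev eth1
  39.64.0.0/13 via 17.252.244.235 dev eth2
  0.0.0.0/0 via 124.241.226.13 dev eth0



Longest prefix match for 26.241.209.133:
  /27 26.241.209.128: MATCH
  /24 185.213.222.0: no
  /13 39.64.0.0: no
  /0 0.0.0.0: MATCH
Selected: next-hop 33.48.227.106 via eth0 (matched /27)


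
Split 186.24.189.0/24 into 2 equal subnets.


New prefix = 24 + 1 = 25
Each subnet has 128 addresses
  186.24.189.0/25
  186.24.189.128/25
Subnets: 186.24.189.0/25, 186.24.189.128/25


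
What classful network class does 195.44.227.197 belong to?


First octet: 195
Binary: 11000011
110xxxxx -> Class C (192-223)
Class C, default mask 255.255.255.0 (/24)


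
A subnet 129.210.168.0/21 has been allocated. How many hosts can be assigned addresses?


Host bits = 32 - 21 = 11
Total addresses = 2^11 = 2048
Usable = total - 2 (network and broadcast)
Usable hosts: 2046


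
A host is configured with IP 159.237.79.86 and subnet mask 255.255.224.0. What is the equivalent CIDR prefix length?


Binary: 11111111.11111111.11100000.00000000
Count leading 1s
Prefix: /19


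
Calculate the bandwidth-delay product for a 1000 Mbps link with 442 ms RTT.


BDP = bandwidth * RTT
= 1000 Mbps * 442 ms
= 1000 * 1e6 * 442 / 1000 bits
= 442000000 bits
= 55250000 bytes
= 53955.0781 KB
BDP = 442000000 bits (55250000 bytes)


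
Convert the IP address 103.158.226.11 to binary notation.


103 = 01100111
158 = 10011110
226 = 11100010
11 = 00001011
Binary: 01100111.10011110.11100010.00001011


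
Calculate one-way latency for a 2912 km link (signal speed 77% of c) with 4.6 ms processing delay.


Speed = 0.77 * 3e5 km/s = 231000 km/s
Propagation delay = 2912 / 231000 = 0.0126 s = 12.6061 ms
Processing delay = 4.6 ms
Total one-way latency = 17.2061 ms


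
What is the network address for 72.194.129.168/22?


IP:   01001000.11000010.10000001.10101000
Mask: 11111111.11111111.11111100.00000000
AND operation:
Net:  01001000.11000010.10000000.00000000
Network: 72.194.128.0/22


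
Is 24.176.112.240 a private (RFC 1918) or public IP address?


RFC 1918 private ranges:
  10.0.0.0/8 (10.0.0.0 - 10.255.255.255)
  172.16.0.0/12 (172.16.0.0 - 172.31.255.255)
  192.168.0.0/16 (192.168.0.0 - 192.168.255.255)
Public (not in any RFC 1918 range)


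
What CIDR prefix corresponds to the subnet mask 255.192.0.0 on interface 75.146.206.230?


Binary: 11111111.11000000.00000000.00000000
Count leading 1s
Prefix: /10


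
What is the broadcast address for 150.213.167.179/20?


Network: 150.213.160.0/20
Host bits = 12
Set all host bits to 1:
Broadcast: 150.213.175.255


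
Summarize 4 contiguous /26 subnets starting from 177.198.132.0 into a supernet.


Original prefix: /26
Number of subnets: 4 = 2^2
New prefix = 26 - 2 = 24
Supernet: 177.198.132.0/24


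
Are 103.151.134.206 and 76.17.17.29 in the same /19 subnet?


Mask: 255.255.224.0
103.151.134.206 AND mask = 103.151.128.0
76.17.17.29 AND mask = 76.17.0.0
No, different subnets (103.151.128.0 vs 76.17.0.0)


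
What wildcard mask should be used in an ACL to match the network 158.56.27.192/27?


Subnet mask: 255.255.255.224
Wildcard = 255.255.255.255 - subnet mask
255 - 255 = 0
255 - 255 = 0
255 - 255 = 0
255 - 224 = 31
Wildcard: 0.0.0.31


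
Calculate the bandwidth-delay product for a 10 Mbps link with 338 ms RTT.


BDP = bandwidth * RTT
= 10 Mbps * 338 ms
= 10 * 1e6 * 338 / 1000 bits
= 3380000 bits
= 422500 bytes
= 412.5977 KB
BDP = 3380000 bits (422500 bytes)


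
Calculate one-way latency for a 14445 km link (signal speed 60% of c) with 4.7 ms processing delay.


Speed = 0.6 * 3e5 km/s = 180000 km/s
Propagation delay = 14445 / 180000 = 0.0803 s = 80.25 ms
Processing delay = 4.7 ms
Total one-way latency = 84.95 ms


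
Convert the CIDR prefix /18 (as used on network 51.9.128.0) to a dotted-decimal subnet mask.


/18 means 18 network bits, 14 host bits
Binary: 11111111111111111100000000000000
Mask: 255.255.192.0


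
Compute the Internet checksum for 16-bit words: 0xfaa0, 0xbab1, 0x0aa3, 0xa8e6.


Sum all words (with carry folding):
+ 0xfaa0 = 0xfaa0
+ 0xbab1 = 0xb552
+ 0x0aa3 = 0xbff5
+ 0xa8e6 = 0x68dc
One's complement: ~0x68dc
Checksum = 0x9723


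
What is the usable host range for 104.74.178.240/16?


Network: 104.74.0.0
Broadcast: 104.74.255.255
First usable = network + 1
Last usable = broadcast - 1
Range: 104.74.0.1 to 104.74.255.254


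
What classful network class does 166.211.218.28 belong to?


First octet: 166
Binary: 10100110
10xxxxxx -> Class B (128-191)
Class B, default mask 255.255.0.0 (/16)


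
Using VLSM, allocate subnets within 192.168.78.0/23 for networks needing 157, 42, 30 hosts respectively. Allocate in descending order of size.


157 hosts -> /24 (254 usable): 192.168.78.0/24
42 hosts -> /26 (62 usable): 192.168.79.0/26
30 hosts -> /27 (30 usable): 192.168.79.64/27
Allocation: 192.168.78.0/24 (157 hosts, 254 usable); 192.168.79.0/26 (42 hosts, 62 usable); 192.168.79.64/27 (30 hosts, 30 usable)


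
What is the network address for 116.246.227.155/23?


IP:   01110100.11110110.11100011.10011011
Mask: 11111111.11111111.11111110.00000000
AND operation:
Net:  01110100.11110110.11100010.00000000
Network: 116.246.226.0/23


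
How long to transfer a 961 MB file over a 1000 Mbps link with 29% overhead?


Effective throughput = 1000 * (1 - 29/100) = 710 Mbps
File size in Mb = 961 * 8 = 7688 Mb
Time = 7688 / 710
Time = 10.8282 seconds


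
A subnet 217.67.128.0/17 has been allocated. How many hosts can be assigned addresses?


Host bits = 32 - 17 = 15
Total addresses = 2^15 = 32768
Usable = total - 2 (network and broadcast)
Usable hosts: 32766


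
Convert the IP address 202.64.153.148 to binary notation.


202 = 11001010
64 = 01000000
153 = 10011001
148 = 10010100
Binary: 11001010.01000000.10011001.10010100


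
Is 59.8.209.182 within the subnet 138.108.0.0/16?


Subnet network: 138.108.0.0
Test IP AND mask: 59.8.0.0
No, 59.8.209.182 is not in 138.108.0.0/16


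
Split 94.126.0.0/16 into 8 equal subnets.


New prefix = 16 + 3 = 19
Each subnet has 8192 addresses
  94.126.0.0/19
  94.126.32.0/19
  94.126.64.0/19
  94.126.96.0/19
  94.126.128.0/19
  94.126.160.0/19
  94.126.192.0/19
  94.126.224.0/19
Subnets: 94.126.0.0/19, 94.126.32.0/19, 94.126.64.0/19, 94.126.96.0/19, 94.126.128.0/19, 94.126.160.0/19, 94.126.192.0/19, 94.126.224.0/19


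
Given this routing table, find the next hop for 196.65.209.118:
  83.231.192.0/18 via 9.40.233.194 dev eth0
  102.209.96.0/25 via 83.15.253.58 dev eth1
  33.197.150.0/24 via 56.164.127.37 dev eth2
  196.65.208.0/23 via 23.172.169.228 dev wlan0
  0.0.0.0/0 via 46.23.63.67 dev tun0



Longest prefix match for 196.65.209.118:
  /18 83.231.192.0: no
  /25 102.209.96.0: no
  /24 33.197.150.0: no
  /23 196.65.208.0: MATCH
  /0 0.0.0.0: MATCH
Selected: next-hop 23.172.169.228 via wlan0 (matched /23)


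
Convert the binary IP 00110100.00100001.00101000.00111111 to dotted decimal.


00110100 = 52
00100001 = 33
00101000 = 40
00111111 = 63
IP: 52.33.40.63


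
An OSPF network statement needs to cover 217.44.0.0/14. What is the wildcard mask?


Subnet mask: 255.252.0.0
Wildcard = 255.255.255.255 - subnet mask
255 - 255 = 0
255 - 252 = 3
255 - 0 = 255
255 - 0 = 255
Wildcard: 0.3.255.255


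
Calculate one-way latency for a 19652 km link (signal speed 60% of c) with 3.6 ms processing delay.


Speed = 0.6 * 3e5 km/s = 180000 km/s
Propagation delay = 19652 / 180000 = 0.1092 s = 109.1778 ms
Processing delay = 3.6 ms
Total one-way latency = 112.7778 ms


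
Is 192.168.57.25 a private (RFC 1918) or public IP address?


RFC 1918 private ranges:
  10.0.0.0/8 (10.0.0.0 - 10.255.255.255)
  172.16.0.0/12 (172.16.0.0 - 172.31.255.255)
  192.168.0.0/16 (192.168.0.0 - 192.168.255.255)
Private (in 192.168.0.0/16)


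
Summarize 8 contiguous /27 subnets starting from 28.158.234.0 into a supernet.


Original prefix: /27
Number of subnets: 8 = 2^3
New prefix = 27 - 3 = 24
Supernet: 28.158.234.0/24


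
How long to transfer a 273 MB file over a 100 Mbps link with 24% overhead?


Effective throughput = 100 * (1 - 24/100) = 76 Mbps
File size in Mb = 273 * 8 = 2184 Mb
Time = 2184 / 76
Time = 28.7368 seconds


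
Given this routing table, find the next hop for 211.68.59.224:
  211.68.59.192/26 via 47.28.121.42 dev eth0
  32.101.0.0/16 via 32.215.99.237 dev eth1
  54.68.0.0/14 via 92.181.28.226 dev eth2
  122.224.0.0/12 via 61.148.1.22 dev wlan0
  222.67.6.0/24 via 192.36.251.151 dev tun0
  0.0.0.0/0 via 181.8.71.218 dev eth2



Longest prefix match for 211.68.59.224:
  /26 211.68.59.192: MATCH
  /16 32.101.0.0: no
  /14 54.68.0.0: no
  /12 122.224.0.0: no
  /24 222.67.6.0: no
  /0 0.0.0.0: MATCH
Selected: next-hop 47.28.121.42 via eth0 (matched /26)


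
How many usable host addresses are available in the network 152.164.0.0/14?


Host bits = 32 - 14 = 18
Total addresses = 2^18 = 262144
Usable = total - 2 (network and broadcast)
Usable hosts: 262142


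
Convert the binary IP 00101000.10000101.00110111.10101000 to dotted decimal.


00101000 = 40
10000101 = 133
00110111 = 55
10101000 = 168
IP: 40.133.55.168


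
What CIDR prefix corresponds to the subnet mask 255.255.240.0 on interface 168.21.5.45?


Binary: 11111111.11111111.11110000.00000000
Count leading 1s
Prefix: /20


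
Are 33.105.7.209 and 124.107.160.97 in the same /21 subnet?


Mask: 255.255.248.0
33.105.7.209 AND mask = 33.105.0.0
124.107.160.97 AND mask = 124.107.160.0
No, different subnets (33.105.0.0 vs 124.107.160.0)


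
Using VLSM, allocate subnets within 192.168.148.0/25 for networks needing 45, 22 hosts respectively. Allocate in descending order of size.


45 hosts -> /26 (62 usable): 192.168.148.0/26
22 hosts -> /27 (30 usable): 192.168.148.64/27
Allocation: 192.168.148.0/26 (45 hosts, 62 usable); 192.168.148.64/27 (22 hosts, 30 usable)


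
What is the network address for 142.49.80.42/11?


IP:   10001110.00110001.01010000.00101010
Mask: 11111111.11100000.00000000.00000000
AND operation:
Net:  10001110.00100000.00000000.00000000
Network: 142.32.0.0/11


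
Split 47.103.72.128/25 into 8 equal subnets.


New prefix = 25 + 3 = 28
Each subnet has 16 addresses
  47.103.72.128/28
  47.103.72.144/28
  47.103.72.160/28
  47.103.72.176/28
  47.103.72.192/28
  47.103.72.208/28
  47.103.72.224/28
  47.103.72.240/28
Subnets: 47.103.72.128/28, 47.103.72.144/28, 47.103.72.160/28, 47.103.72.176/28, 47.103.72.192/28, 47.103.72.208/28, 47.103.72.224/28, 47.103.72.240/28


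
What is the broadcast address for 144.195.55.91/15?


Network: 144.194.0.0/15
Host bits = 17
Set all host bits to 1:
Broadcast: 144.195.255.255


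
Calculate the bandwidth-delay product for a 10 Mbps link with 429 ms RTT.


BDP = bandwidth * RTT
= 10 Mbps * 429 ms
= 10 * 1e6 * 429 / 1000 bits
= 4290000 bits
= 536250 bytes
= 523.6816 KB
BDP = 4290000 bits (536250 bytes)


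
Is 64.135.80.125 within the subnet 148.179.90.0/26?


Subnet network: 148.179.90.0
Test IP AND mask: 64.135.80.64
No, 64.135.80.125 is not in 148.179.90.0/26


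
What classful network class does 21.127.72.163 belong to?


First octet: 21
Binary: 00010101
0xxxxxxx -> Class A (1-126)
Class A, default mask 255.0.0.0 (/8)


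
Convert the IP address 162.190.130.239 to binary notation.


162 = 10100010
190 = 10111110
130 = 10000010
239 = 11101111
Binary: 10100010.10111110.10000010.11101111


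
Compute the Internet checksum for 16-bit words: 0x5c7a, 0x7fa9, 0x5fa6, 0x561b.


Sum all words (with carry folding):
+ 0x5c7a = 0x5c7a
+ 0x7fa9 = 0xdc23
+ 0x5fa6 = 0x3bca
+ 0x561b = 0x91e5
One's complement: ~0x91e5
Checksum = 0x6e1a


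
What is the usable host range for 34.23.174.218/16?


Network: 34.23.0.0
Broadcast: 34.23.255.255
First usable = network + 1
Last usable = broadcast - 1
Range: 34.23.0.1 to 34.23.255.254


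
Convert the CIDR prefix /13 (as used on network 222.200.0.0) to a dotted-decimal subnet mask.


/13 means 13 network bits, 19 host bits
Binary: 11111111111110000000000000000000
Mask: 255.248.0.0


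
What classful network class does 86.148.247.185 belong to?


First octet: 86
Binary: 01010110
0xxxxxxx -> Class A (1-126)
Class A, default mask 255.0.0.0 (/8)


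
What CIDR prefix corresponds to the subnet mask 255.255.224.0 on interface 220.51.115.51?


Binary: 11111111.11111111.11100000.00000000
Count leading 1s
Prefix: /19


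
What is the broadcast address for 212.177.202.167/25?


Network: 212.177.202.128/25
Host bits = 7
Set all host bits to 1:
Broadcast: 212.177.202.255


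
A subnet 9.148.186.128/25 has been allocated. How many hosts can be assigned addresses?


Host bits = 32 - 25 = 7
Total addresses = 2^7 = 128
Usable = total - 2 (network and broadcast)
Usable hosts: 126


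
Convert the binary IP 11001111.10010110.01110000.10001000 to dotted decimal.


11001111 = 207
10010110 = 150
01110000 = 112
10001000 = 136
IP: 207.150.112.136


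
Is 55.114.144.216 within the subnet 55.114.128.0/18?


Subnet network: 55.114.128.0
Test IP AND mask: 55.114.128.0
Yes, 55.114.144.216 is in 55.114.128.0/18


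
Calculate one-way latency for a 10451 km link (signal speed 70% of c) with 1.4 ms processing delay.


Speed = 0.7 * 3e5 km/s = 210000 km/s
Propagation delay = 10451 / 210000 = 0.0498 s = 49.7667 ms
Processing delay = 1.4 ms
Total one-way latency = 51.1667 ms


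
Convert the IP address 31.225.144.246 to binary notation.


31 = 00011111
225 = 11100001
144 = 10010000
246 = 11110110
Binary: 00011111.11100001.10010000.11110110


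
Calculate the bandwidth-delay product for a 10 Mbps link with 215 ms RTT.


BDP = bandwidth * RTT
= 10 Mbps * 215 ms
= 10 * 1e6 * 215 / 1000 bits
= 2150000 bits
= 268750 bytes
= 262.4512 KB
BDP = 2150000 bits (268750 bytes)


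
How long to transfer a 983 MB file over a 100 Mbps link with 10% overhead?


Effective throughput = 100 * (1 - 10/100) = 90 Mbps
File size in Mb = 983 * 8 = 7864 Mb
Time = 7864 / 90
Time = 87.3778 seconds


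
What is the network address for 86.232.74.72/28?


IP:   01010110.11101000.01001010.01001000
Mask: 11111111.11111111.11111111.11110000
AND operation:
Net:  01010110.11101000.01001010.01000000
Network: 86.232.74.64/28


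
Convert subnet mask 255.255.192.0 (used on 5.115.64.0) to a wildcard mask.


Subnet mask: 255.255.192.0
Wildcard = 255.255.255.255 - subnet mask
255 - 255 = 0
255 - 255 = 0
255 - 192 = 63
255 - 0 = 255
Wildcard: 0.0.63.255


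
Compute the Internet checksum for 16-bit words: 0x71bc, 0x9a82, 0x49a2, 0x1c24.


Sum all words (with carry folding):
+ 0x71bc = 0x71bc
+ 0x9a82 = 0x0c3f
+ 0x49a2 = 0x55e1
+ 0x1c24 = 0x7205
One's complement: ~0x7205
Checksum = 0x8dfa


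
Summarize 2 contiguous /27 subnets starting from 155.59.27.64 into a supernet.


Original prefix: /27
Number of subnets: 2 = 2^1
New prefix = 27 - 1 = 26
Supernet: 155.59.27.64/26


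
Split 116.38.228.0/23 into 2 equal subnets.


New prefix = 23 + 1 = 24
Each subnet has 256 addresses
  116.38.228.0/24
  116.38.229.0/24
Subnets: 116.38.228.0/24, 116.38.229.0/24


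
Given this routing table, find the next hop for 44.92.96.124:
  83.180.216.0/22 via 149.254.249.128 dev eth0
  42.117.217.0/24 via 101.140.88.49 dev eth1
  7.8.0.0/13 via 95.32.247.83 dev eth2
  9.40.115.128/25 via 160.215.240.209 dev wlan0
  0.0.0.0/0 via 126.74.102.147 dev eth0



Longest prefix match for 44.92.96.124:
  /22 83.180.216.0: no
  /24 42.117.217.0: no
  /13 7.8.0.0: no
  /25 9.40.115.128: no
  /0 0.0.0.0: MATCH
Selected: next-hop 126.74.102.147 via eth0 (matched /0)


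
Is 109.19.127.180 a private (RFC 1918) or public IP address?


RFC 1918 private ranges:
  10.0.0.0/8 (10.0.0.0 - 10.255.255.255)
  172.16.0.0/12 (172.16.0.0 - 172.31.255.255)
  192.168.0.0/16 (192.168.0.0 - 192.168.255.255)
Public (not in any RFC 1918 range)


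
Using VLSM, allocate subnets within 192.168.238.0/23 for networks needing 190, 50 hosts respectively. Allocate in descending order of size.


190 hosts -> /24 (254 usable): 192.168.238.0/24
50 hosts -> /26 (62 usable): 192.168.239.0/26
Allocation: 192.168.238.0/24 (190 hosts, 254 usable); 192.168.239.0/26 (50 hosts, 62 usable)


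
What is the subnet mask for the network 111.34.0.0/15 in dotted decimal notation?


/15 means 15 network bits, 17 host bits
Binary: 11111111111111100000000000000000
Mask: 255.254.0.0


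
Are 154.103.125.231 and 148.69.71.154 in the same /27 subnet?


Mask: 255.255.255.224
154.103.125.231 AND mask = 154.103.125.224
148.69.71.154 AND mask = 148.69.71.128
No, different subnets (154.103.125.224 vs 148.69.71.128)


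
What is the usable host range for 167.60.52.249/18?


Network: 167.60.0.0
Broadcast: 167.60.63.255
First usable = network + 1
Last usable = broadcast - 1
Range: 167.60.0.1 to 167.60.63.254


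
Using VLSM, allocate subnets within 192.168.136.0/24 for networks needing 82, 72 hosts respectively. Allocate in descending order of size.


82 hosts -> /25 (126 usable): 192.168.136.0/25
72 hosts -> /25 (126 usable): 192.168.136.128/25
Allocation: 192.168.136.0/25 (82 hosts, 126 usable); 192.168.136.128/25 (72 hosts, 126 usable)


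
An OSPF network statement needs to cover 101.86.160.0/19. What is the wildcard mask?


Subnet mask: 255.255.224.0
Wildcard = 255.255.255.255 - subnet mask
255 - 255 = 0
255 - 255 = 0
255 - 224 = 31
255 - 0 = 255
Wildcard: 0.0.31.255


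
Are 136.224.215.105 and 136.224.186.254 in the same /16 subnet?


Mask: 255.255.0.0
136.224.215.105 AND mask = 136.224.0.0
136.224.186.254 AND mask = 136.224.0.0
Yes, same subnet (136.224.0.0)


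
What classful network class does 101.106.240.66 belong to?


First octet: 101
Binary: 01100101
0xxxxxxx -> Class A (1-126)
Class A, default mask 255.0.0.0 (/8)


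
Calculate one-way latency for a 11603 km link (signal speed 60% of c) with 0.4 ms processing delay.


Speed = 0.6 * 3e5 km/s = 180000 km/s
Propagation delay = 11603 / 180000 = 0.0645 s = 64.4611 ms
Processing delay = 0.4 ms
Total one-way latency = 64.8611 ms


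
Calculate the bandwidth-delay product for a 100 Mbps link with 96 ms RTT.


BDP = bandwidth * RTT
= 100 Mbps * 96 ms
= 100 * 1e6 * 96 / 1000 bits
= 9600000 bits
= 1200000 bytes
= 1171.875 KB
BDP = 9600000 bits (1200000 bytes)


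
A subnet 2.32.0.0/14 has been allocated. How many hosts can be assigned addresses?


Host bits = 32 - 14 = 18
Total addresses = 2^18 = 262144
Usable = total - 2 (network and broadcast)
Usable hosts: 262142


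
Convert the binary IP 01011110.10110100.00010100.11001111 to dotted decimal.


01011110 = 94
10110100 = 180
00010100 = 20
11001111 = 207
IP: 94.180.20.207


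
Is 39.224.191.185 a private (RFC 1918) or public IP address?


RFC 1918 private ranges:
  10.0.0.0/8 (10.0.0.0 - 10.255.255.255)
  172.16.0.0/12 (172.16.0.0 - 172.31.255.255)
  192.168.0.0/16 (192.168.0.0 - 192.168.255.255)
Public (not in any RFC 1918 range)


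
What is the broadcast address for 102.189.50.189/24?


Network: 102.189.50.0/24
Host bits = 8
Set all host bits to 1:
Broadcast: 102.189.50.255


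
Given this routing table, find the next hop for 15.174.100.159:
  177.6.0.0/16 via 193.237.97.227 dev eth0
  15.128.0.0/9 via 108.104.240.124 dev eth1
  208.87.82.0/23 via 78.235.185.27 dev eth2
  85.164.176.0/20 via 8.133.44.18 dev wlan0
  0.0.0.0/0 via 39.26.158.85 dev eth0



Longest prefix match for 15.174.100.159:
  /16 177.6.0.0: no
  /9 15.128.0.0: MATCH
  /23 208.87.82.0: no
  /20 85.164.176.0: no
  /0 0.0.0.0: MATCH
Selected: next-hop 108.104.240.124 via eth1 (matched /9)


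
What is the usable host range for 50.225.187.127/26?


Network: 50.225.187.64
Broadcast: 50.225.187.127
First usable = network + 1
Last usable = broadcast - 1
Range: 50.225.187.65 to 50.225.187.126


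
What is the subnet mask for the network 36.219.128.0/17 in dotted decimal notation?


/17 means 17 network bits, 15 host bits
Binary: 11111111111111111000000000000000
Mask: 255.255.128.0


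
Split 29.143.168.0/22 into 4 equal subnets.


New prefix = 22 + 2 = 24
Each subnet has 256 addresses
  29.143.168.0/24
  29.143.169.0/24
  29.143.170.0/24
  29.143.171.0/24
Subnets: 29.143.168.0/24, 29.143.169.0/24, 29.143.170.0/24, 29.143.171.0/24


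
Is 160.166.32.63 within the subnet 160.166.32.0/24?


Subnet network: 160.166.32.0
Test IP AND mask: 160.166.32.0
Yes, 160.166.32.63 is in 160.166.32.0/24


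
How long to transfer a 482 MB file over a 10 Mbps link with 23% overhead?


Effective throughput = 10 * (1 - 23/100) = 7.7 Mbps
File size in Mb = 482 * 8 = 3856 Mb
Time = 3856 / 7.7
Time = 500.7792 seconds


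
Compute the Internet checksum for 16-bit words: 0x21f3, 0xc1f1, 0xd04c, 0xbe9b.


Sum all words (with carry folding):
+ 0x21f3 = 0x21f3
+ 0xc1f1 = 0xe3e4
+ 0xd04c = 0xb431
+ 0xbe9b = 0x72cd
One's complement: ~0x72cd
Checksum = 0x8d32


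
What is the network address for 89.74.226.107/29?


IP:   01011001.01001010.11100010.01101011
Mask: 11111111.11111111.11111111.11111000
AND operation:
Net:  01011001.01001010.11100010.01101000
Network: 89.74.226.104/29


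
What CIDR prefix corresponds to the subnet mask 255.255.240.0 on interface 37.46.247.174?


Binary: 11111111.11111111.11110000.00000000
Count leading 1s
Prefix: /20


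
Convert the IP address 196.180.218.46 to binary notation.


196 = 11000100
180 = 10110100
218 = 11011010
46 = 00101110
Binary: 11000100.10110100.11011010.00101110


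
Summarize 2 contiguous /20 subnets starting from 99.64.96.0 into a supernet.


Original prefix: /20
Number of subnets: 2 = 2^1
New prefix = 20 - 1 = 19
Supernet: 99.64.96.0/19


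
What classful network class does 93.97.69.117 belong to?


First octet: 93
Binary: 01011101
0xxxxxxx -> Class A (1-126)
Class A, default mask 255.0.0.0 (/8)


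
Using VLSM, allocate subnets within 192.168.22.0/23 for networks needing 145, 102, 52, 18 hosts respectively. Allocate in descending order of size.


145 hosts -> /24 (254 usable): 192.168.22.0/24
102 hosts -> /25 (126 usable): 192.168.23.0/25
52 hosts -> /26 (62 usable): 192.168.23.128/26
18 hosts -> /27 (30 usable): 192.168.23.192/27
Allocation: 192.168.22.0/24 (145 hosts, 254 usable); 192.168.23.0/25 (102 hosts, 126 usable); 192.168.23.128/26 (52 hosts, 62 usable); 192.168.23.192/27 (18 hosts, 30 usable)


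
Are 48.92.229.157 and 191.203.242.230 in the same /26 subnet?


Mask: 255.255.255.192
48.92.229.157 AND mask = 48.92.229.128
191.203.242.230 AND mask = 191.203.242.192
No, different subnets (48.92.229.128 vs 191.203.242.192)


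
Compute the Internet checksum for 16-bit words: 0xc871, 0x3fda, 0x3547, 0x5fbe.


Sum all words (with carry folding):
+ 0xc871 = 0xc871
+ 0x3fda = 0x084c
+ 0x3547 = 0x3d93
+ 0x5fbe = 0x9d51
One's complement: ~0x9d51
Checksum = 0x62ae


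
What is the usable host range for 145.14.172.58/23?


Network: 145.14.172.0
Broadcast: 145.14.173.255
First usable = network + 1
Last usable = broadcast - 1
Range: 145.14.172.1 to 145.14.173.254


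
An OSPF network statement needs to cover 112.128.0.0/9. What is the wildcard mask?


Subnet mask: 255.128.0.0
Wildcard = 255.255.255.255 - subnet mask
255 - 255 = 0
255 - 128 = 127
255 - 0 = 255
255 - 0 = 255
Wildcard: 0.127.255.255


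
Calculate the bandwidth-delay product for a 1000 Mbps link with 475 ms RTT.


BDP = bandwidth * RTT
= 1000 Mbps * 475 ms
= 1000 * 1e6 * 475 / 1000 bits
= 475000000 bits
= 59375000 bytes
= 57983.3984 KB
BDP = 475000000 bits (59375000 bytes)


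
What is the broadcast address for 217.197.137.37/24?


Network: 217.197.137.0/24
Host bits = 8
Set all host bits to 1:
Broadcast: 217.197.137.255


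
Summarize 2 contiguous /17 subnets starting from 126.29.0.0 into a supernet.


Original prefix: /17
Number of subnets: 2 = 2^1
New prefix = 17 - 1 = 16
Supernet: 126.29.0.0/16


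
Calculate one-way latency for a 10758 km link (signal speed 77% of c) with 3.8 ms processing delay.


Speed = 0.77 * 3e5 km/s = 231000 km/s
Propagation delay = 10758 / 231000 = 0.0466 s = 46.5714 ms
Processing delay = 3.8 ms
Total one-way latency = 50.3714 ms


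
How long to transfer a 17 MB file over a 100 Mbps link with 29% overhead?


Effective throughput = 100 * (1 - 29/100) = 71 Mbps
File size in Mb = 17 * 8 = 136 Mb
Time = 136 / 71
Time = 1.9155 seconds


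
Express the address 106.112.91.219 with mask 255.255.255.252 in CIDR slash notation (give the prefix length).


Binary: 11111111.11111111.11111111.11111100
Count leading 1s
Prefix: /30


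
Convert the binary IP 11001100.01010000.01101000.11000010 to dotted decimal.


11001100 = 204
01010000 = 80
01101000 = 104
11000010 = 194
IP: 204.80.104.194


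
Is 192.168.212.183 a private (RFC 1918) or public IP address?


RFC 1918 private ranges:
  10.0.0.0/8 (10.0.0.0 - 10.255.255.255)
  172.16.0.0/12 (172.16.0.0 - 172.31.255.255)
  192.168.0.0/16 (192.168.0.0 - 192.168.255.255)
Private (in 192.168.0.0/16)


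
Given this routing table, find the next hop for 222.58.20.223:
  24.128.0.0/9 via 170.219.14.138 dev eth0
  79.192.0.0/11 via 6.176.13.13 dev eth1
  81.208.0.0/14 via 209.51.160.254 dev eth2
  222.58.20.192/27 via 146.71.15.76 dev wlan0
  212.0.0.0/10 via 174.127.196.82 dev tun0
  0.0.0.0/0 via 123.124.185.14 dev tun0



Longest prefix match for 222.58.20.223:
  /9 24.128.0.0: no
  /11 79.192.0.0: no
  /14 81.208.0.0: no
  /27 222.58.20.192: MATCH
  /10 212.0.0.0: no
  /0 0.0.0.0: MATCH
Selected: next-hop 146.71.15.76 via wlan0 (matched /27)


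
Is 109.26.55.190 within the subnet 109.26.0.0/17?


Subnet network: 109.26.0.0
Test IP AND mask: 109.26.0.0
Yes, 109.26.55.190 is in 109.26.0.0/17


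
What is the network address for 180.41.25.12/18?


IP:   10110100.00101001.00011001.00001100
Mask: 11111111.11111111.11000000.00000000
AND operation:
Net:  10110100.00101001.00000000.00000000
Network: 180.41.0.0/18


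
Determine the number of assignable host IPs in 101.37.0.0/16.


Host bits = 32 - 16 = 16
Total addresses = 2^16 = 65536
Usable = total - 2 (network and broadcast)
Usable hosts: 65534


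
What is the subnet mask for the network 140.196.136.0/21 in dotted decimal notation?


/21 means 21 network bits, 11 host bits
Binary: 11111111111111111111100000000000
Mask: 255.255.248.0


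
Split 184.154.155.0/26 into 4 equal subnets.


New prefix = 26 + 2 = 28
Each subnet has 16 addresses
  184.154.155.0/28
  184.154.155.16/28
  184.154.155.32/28
  184.154.155.48/28
Subnets: 184.154.155.0/28, 184.154.155.16/28, 184.154.155.32/28, 184.154.155.48/28


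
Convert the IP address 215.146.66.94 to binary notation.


215 = 11010111
146 = 10010010
66 = 01000010
94 = 01011110
Binary: 11010111.10010010.01000010.01011110


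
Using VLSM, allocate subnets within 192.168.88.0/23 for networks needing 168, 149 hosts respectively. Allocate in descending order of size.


168 hosts -> /24 (254 usable): 192.168.88.0/24
149 hosts -> /24 (254 usable): 192.168.89.0/24
Allocation: 192.168.88.0/24 (168 hosts, 254 usable); 192.168.89.0/24 (149 hosts, 254 usable)


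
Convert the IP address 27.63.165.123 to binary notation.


27 = 00011011
63 = 00111111
165 = 10100101
123 = 01111011
Binary: 00011011.00111111.10100101.01111011


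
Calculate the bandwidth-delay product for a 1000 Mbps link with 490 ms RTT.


BDP = bandwidth * RTT
= 1000 Mbps * 490 ms
= 1000 * 1e6 * 490 / 1000 bits
= 490000000 bits
= 61250000 bytes
= 59814.4531 KB
BDP = 490000000 bits (61250000 bytes)


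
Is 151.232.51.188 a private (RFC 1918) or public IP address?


RFC 1918 private ranges:
  10.0.0.0/8 (10.0.0.0 - 10.255.255.255)
  172.16.0.0/12 (172.16.0.0 - 172.31.255.255)
  192.168.0.0/16 (192.168.0.0 - 192.168.255.255)
Public (not in any RFC 1918 range)


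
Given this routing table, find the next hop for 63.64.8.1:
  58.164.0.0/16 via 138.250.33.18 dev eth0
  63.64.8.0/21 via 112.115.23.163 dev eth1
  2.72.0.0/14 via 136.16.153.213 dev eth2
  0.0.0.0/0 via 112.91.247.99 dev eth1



Longest prefix match for 63.64.8.1:
  /16 58.164.0.0: no
  /21 63.64.8.0: MATCH
  /14 2.72.0.0: no
  /0 0.0.0.0: MATCH
Selected: next-hop 112.115.23.163 via eth1 (matched /21)


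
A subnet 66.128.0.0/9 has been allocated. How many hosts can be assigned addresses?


Host bits = 32 - 9 = 23
Total addresses = 2^23 = 8388608
Usable = total - 2 (network and broadcast)
Usable hosts: 8388606


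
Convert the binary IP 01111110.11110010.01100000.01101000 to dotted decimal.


01111110 = 126
11110010 = 242
01100000 = 96
01101000 = 104
IP: 126.242.96.104


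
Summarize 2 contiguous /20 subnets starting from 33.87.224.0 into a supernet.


Original prefix: /20
Number of subnets: 2 = 2^1
New prefix = 20 - 1 = 19
Supernet: 33.87.224.0/19


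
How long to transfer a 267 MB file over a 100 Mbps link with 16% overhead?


Effective throughput = 100 * (1 - 16/100) = 84 Mbps
File size in Mb = 267 * 8 = 2136 Mb
Time = 2136 / 84
Time = 25.4286 seconds


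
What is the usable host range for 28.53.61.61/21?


Network: 28.53.56.0
Broadcast: 28.53.63.255
First usable = network + 1
Last usable = broadcast - 1
Range: 28.53.56.1 to 28.53.63.254


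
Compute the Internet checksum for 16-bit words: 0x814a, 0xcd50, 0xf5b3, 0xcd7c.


Sum all words (with carry folding):
+ 0x814a = 0x814a
+ 0xcd50 = 0x4e9b
+ 0xf5b3 = 0x444f
+ 0xcd7c = 0x11cc
One's complement: ~0x11cc
Checksum = 0xee33


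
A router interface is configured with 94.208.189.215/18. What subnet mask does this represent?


/18 means 18 network bits, 14 host bits
Binary: 11111111111111111100000000000000
Mask: 255.255.192.0


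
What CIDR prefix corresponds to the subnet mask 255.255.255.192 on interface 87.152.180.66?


Binary: 11111111.11111111.11111111.11000000
Count leading 1s
Prefix: /26


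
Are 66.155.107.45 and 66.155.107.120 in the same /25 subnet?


Mask: 255.255.255.128
66.155.107.45 AND mask = 66.155.107.0
66.155.107.120 AND mask = 66.155.107.0
Yes, same subnet (66.155.107.0)


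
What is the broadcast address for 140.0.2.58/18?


Network: 140.0.0.0/18
Host bits = 14
Set all host bits to 1:
Broadcast: 140.0.63.255
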